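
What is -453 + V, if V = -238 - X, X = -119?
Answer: -572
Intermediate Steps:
V = -119 (V = -238 - 1*(-119) = -238 + 119 = -119)
-453 + V = -453 - 119 = -572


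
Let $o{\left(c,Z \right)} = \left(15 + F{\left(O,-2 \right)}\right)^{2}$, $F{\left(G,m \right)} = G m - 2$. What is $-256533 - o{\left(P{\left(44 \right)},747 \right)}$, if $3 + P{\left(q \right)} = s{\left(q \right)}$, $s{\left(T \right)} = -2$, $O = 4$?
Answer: $-256558$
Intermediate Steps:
$P{\left(q \right)} = -5$ ($P{\left(q \right)} = -3 - 2 = -5$)
$F{\left(G,m \right)} = -2 + G m$
$o{\left(c,Z \right)} = 25$ ($o{\left(c,Z \right)} = \left(15 + \left(-2 + 4 \left(-2\right)\right)\right)^{2} = \left(15 - 10\right)^{2} = 5^{2} = 25$)
$-256533 - o{\left(P{\left(44 \right)},747 \right)} = -256533 - 25 = -256558$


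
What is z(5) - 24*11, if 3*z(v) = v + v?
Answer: -782/3 ≈ -260.67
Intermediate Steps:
z(v) = 2*v/3 (z(v) = (v + v)/3 = (2*v)/3 = 2*v/3)
z(5) - 24*11 = (2/3)*5 - 24*11 = 10/3 - 264 = -782/3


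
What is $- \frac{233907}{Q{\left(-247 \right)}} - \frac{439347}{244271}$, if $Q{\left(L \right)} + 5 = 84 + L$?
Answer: $\frac{19020962167}{13679176} \approx 1390.5$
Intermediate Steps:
$Q{\left(L \right)} = 79 + L$ ($Q{\left(L \right)} = -5 + \left(84 + L\right) = 79 + L$)
$- \frac{233907}{Q{\left(-247 \right)}} - \frac{439347}{244271} = - \frac{233907}{79 - 247} - \frac{439347}{244271} = - \frac{233907}{-168} - \frac{439347}{244271} = \left(-233907\right) \left(- \frac{1}{168}\right) - \frac{439347}{244271} = \frac{77969}{56} - \frac{439347}{244271} = \frac{19020962167}{13679176}$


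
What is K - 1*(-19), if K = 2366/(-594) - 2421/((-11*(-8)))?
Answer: -29687/2376 ≈ -12.495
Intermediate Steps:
K = -74831/2376 (K = 2366*(-1/594) - 2421/88 = -1183/297 - 2421*1/88 = -1183/297 - 2421/88 = -74831/2376 ≈ -31.495)
K - 1*(-19) = -74831/2376 - 1*(-19) = -74831/2376 + 19 = -29687/2376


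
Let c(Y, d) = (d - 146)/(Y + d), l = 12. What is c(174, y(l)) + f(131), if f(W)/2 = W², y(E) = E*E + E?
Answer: 1132627/33 ≈ 34322.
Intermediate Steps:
y(E) = E + E² (y(E) = E² + E = E + E²)
c(Y, d) = (-146 + d)/(Y + d)
f(W) = 2*W²
c(174, y(l)) + f(131) = (-146 + 12*(1 + 12))/(174 + 12*(1 + 12)) + 2*131² = (-146 + 12*13)/(174 + 12*13) + 2*17161 = (-146 + 156)/(174 + 156) + 34322 = 10/330 + 34322 = (1/330)*10 + 34322 = 1/33 + 34322 = 1132627/33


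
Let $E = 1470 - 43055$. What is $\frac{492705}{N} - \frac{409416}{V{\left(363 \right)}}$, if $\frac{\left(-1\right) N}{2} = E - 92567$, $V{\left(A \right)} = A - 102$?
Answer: $- \frac{36573118153}{23342448} \approx -1566.8$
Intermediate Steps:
$V{\left(A \right)} = -102 + A$
$E = -41585$ ($E = 1470 - 43055 = -41585$)
$N = 268304$ ($N = - 2 \left(-41585 - 92567\right) = \left(-2\right) \left(-134152\right) = 268304$)
$\frac{492705}{N} - \frac{409416}{V{\left(363 \right)}} = \frac{492705}{268304} - \frac{409416}{-102 + 363} = 492705 \cdot \frac{1}{268304} - \frac{409416}{261} = \frac{492705}{268304} - \frac{136472}{87} = - \frac{36573118153}{23342448}$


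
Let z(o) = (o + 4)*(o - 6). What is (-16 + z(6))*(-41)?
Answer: 656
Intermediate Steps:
z(o) = (-6 + o)*(4 + o) (z(o) = (4 + o)*(-6 + o) = (-6 + o)*(4 + o))
(-16 + z(6))*(-41) = (-16 + (-24 + 6² - 2*6))*(-41) = (-16 + (-24 + 36 - 12))*(-41) = (-16 + 0)*(-41) = -16*(-41) = 656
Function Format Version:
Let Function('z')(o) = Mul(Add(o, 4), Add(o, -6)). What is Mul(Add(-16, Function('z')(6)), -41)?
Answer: 656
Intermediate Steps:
Function('z')(o) = Mul(Add(-6, o), Add(4, o)) (Function('z')(o) = Mul(Add(4, o), Add(-6, o)) = Mul(Add(-6, o), Add(4, o)))
Mul(Add(-16, Function('z')(6)), -41) = Mul(Add(-16, Add(-24, Pow(6, 2), Mul(-2, 6))), -41) = Mul(Add(-16, Add(-24, 36, -12)), -41) = Mul(Add(-16, 0), -41) = Mul(-16, -41) = 656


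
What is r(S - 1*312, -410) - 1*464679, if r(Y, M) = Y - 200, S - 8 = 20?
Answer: -465163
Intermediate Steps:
S = 28 (S = 8 + 20 = 28)
r(Y, M) = -200 + Y
r(S - 1*312, -410) - 1*464679 = (-200 + (28 - 1*312)) - 1*464679 = (-200 + (28 - 312)) - 464679 = (-200 - 284) - 464679 = -484 - 464679 = -465163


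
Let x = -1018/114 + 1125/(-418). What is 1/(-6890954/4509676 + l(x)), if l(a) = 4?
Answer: 2254838/5573875 ≈ 0.40454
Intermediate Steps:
x = -767/66 (x = -1018*1/114 + 1125*(-1/418) = -509/57 - 1125/418 = -767/66 ≈ -11.621)
1/(-6890954/4509676 + l(x)) = 1/(-6890954/4509676 + 4) = 1/(-6890954*1/4509676 + 4) = 1/(-3445477/2254838 + 4) = 1/(5573875/2254838) = 2254838/5573875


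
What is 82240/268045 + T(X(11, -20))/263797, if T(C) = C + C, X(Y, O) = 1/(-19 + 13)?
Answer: 13016745559/42425680119 ≈ 0.30681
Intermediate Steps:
X(Y, O) = -⅙ (X(Y, O) = 1/(-6) = -⅙)
T(C) = 2*C
82240/268045 + T(X(11, -20))/263797 = 82240/268045 + (2*(-⅙))/263797 = 82240*(1/268045) - ⅓*1/263797 = 16448/53609 - 1/791391 = 13016745559/42425680119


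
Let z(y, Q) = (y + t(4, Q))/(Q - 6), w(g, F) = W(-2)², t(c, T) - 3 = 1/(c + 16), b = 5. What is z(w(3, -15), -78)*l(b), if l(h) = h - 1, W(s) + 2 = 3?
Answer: -27/140 ≈ -0.19286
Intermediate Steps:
W(s) = 1 (W(s) = -2 + 3 = 1)
t(c, T) = 3 + 1/(16 + c) (t(c, T) = 3 + 1/(c + 16) = 3 + 1/(16 + c))
w(g, F) = 1 (w(g, F) = 1² = 1)
z(y, Q) = (61/20 + y)/(-6 + Q) (z(y, Q) = (y + (49 + 3*4)/(16 + 4))/(Q - 6) = (y + (49 + 12)/20)/(-6 + Q) = (y + (1/20)*61)/(-6 + Q) = (y + 61/20)/(-6 + Q) = (61/20 + y)/(-6 + Q))
l(h) = -1 + h
z(w(3, -15), -78)*l(b) = ((61/20 + 1)/(-6 - 78))*(-1 + 5) = ((81/20)/(-84))*4 = -1/84*81/20*4 = -27/560*4 = -27/140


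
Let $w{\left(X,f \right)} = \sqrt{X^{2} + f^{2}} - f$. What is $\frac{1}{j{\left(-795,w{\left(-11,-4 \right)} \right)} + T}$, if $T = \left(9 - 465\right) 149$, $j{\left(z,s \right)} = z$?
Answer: $- \frac{1}{68739} \approx -1.4548 \cdot 10^{-5}$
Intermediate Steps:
$T = -67944$ ($T = \left(-456\right) 149 = -67944$)
$\frac{1}{j{\left(-795,w{\left(-11,-4 \right)} \right)} + T} = \frac{1}{-795 - 67944} = \frac{1}{-68739} = - \frac{1}{68739}$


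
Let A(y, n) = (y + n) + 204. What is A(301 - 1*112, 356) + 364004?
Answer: 364753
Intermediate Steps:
A(y, n) = 204 + n + y (A(y, n) = (n + y) + 204 = 204 + n + y)
A(301 - 1*112, 356) + 364004 = (204 + 356 + (301 - 1*112)) + 364004 = (204 + 356 + (301 - 112)) + 364004 = (204 + 356 + 189) + 364004 = 749 + 364004 = 364753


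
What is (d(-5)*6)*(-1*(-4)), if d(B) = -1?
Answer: -24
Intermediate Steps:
(d(-5)*6)*(-1*(-4)) = (-1*6)*(-1*(-4)) = -6*4 = -24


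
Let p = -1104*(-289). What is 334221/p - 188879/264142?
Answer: 4669804193/14046014992 ≈ 0.33246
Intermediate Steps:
p = 319056
334221/p - 188879/264142 = 334221/319056 - 188879/264142 = 334221*(1/319056) - 188879*1/264142 = 111407/106352 - 188879/264142 = 4669804193/14046014992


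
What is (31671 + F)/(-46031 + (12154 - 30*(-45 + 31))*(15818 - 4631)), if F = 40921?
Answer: 72592/140619307 ≈ 0.00051623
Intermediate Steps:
(31671 + F)/(-46031 + (12154 - 30*(-45 + 31))*(15818 - 4631)) = (31671 + 40921)/(-46031 + (12154 - 30*(-45 + 31))*(15818 - 4631)) = 72592/(-46031 + (12154 - 30*(-14))*11187) = 72592/(-46031 + (12154 + 420)*11187) = 72592/(-46031 + 12574*11187) = 72592/(-46031 + 140665338) = 72592/140619307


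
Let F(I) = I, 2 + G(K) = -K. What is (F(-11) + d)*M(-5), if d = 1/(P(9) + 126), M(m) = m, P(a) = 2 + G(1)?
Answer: 1374/25 ≈ 54.960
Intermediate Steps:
G(K) = -2 - K
P(a) = -1 (P(a) = 2 + (-2 - 1*1) = 2 + (-2 - 1) = 2 - 3 = -1)
d = 1/125 (d = 1/(-1 + 126) = 1/125 ≈ 0.0080000)
(F(-11) + d)*M(-5) = (-11 + 1/125)*(-5) = -1374/125*(-5) = 1374/25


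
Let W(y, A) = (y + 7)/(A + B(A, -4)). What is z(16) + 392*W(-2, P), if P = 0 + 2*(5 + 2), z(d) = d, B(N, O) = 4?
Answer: 1124/9 ≈ 124.89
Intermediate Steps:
P = 14 (P = 0 + 2*7 = 0 + 14 = 14)
W(y, A) = (7 + y)/(4 + A) (W(y, A) = (y + 7)/(A + 4) = (7 + y)/(4 + A))
z(16) + 392*W(-2, P) = 16 + 392*((7 - 2)/(4 + 14)) = 16 + 392*(5/18) = 16 + 980/9 = 1124/9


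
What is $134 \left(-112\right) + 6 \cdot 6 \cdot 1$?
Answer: $-14972$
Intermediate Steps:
$134 \left(-112\right) + 6 \cdot 6 \cdot 1 = -15008 + 36 \cdot 1 = -15008 + 36 = -14972$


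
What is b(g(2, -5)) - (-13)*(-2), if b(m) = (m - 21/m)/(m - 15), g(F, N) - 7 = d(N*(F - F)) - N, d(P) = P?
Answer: -353/12 ≈ -29.417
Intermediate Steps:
g(F, N) = 7 - N (g(F, N) = 7 + (N*(F - F) - N) = 7 + (N*0 - N) = 7 + (0 - N) = 7 - N)
b(m) = (m - 21/m)/(-15 + m)
b(g(2, -5)) - (-13)*(-2) = (-21 + (7 - 1*(-5))²)/((7 - 1*(-5))*(-15 + (7 - 1*(-5)))) - (-13)*(-2) = (-21 + (7 + 5)²)/((7 + 5)*(-15 + (7 + 5))) - 1*26 = (-21 + 12²)/(12*(-15 + 12)) - 26 = (1/12)*(-21 + 144)/(-3) - 26 = (1/12)*(-⅓)*123 - 26 = -41/12 - 26 = -353/12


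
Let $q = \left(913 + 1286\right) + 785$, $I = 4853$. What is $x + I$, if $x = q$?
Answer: $7837$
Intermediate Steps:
$q = 2984$ ($q = 2199 + 785 = 2984$)
$x = 2984$
$x + I = 2984 + 4853 = 7837$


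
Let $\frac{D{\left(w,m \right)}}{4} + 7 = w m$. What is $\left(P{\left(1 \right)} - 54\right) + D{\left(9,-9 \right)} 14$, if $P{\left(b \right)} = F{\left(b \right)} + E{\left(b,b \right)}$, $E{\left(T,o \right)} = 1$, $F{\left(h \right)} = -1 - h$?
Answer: $-4983$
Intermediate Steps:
$D{\left(w,m \right)} = -28 + 4 m w$ ($D{\left(w,m \right)} = -28 + 4 w m = -28 + 4 m w$)
$P{\left(b \right)} = - b$ ($P{\left(b \right)} = \left(-1 - b\right) + 1 = - b$)
$\left(P{\left(1 \right)} - 54\right) + D{\left(9,-9 \right)} 14 = \left(\left(-1\right) 1 - 54\right) + \left(-28 + 4 \left(-9\right) 9\right) 14 = \left(-1 - 54\right) + \left(-28 - 324\right) 14 = -55 - 4928 = -4983$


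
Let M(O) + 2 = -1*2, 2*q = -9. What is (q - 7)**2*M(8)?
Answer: -529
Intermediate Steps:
q = -9/2 (q = (1/2)*(-9) = -9/2 ≈ -4.5000)
M(O) = -4 (M(O) = -2 - 1*2 = -2 - 2 = -4)
(q - 7)**2*M(8) = (-9/2 - 7)**2*(-4) = (-23/2)**2*(-4) = (529/4)*(-4) = -529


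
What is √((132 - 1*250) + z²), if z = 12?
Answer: √26 ≈ 5.0990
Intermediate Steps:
√((132 - 1*250) + z²) = √((132 - 1*250) + 12²) = √((132 - 250) + 144) = √(-118 + 144) = √26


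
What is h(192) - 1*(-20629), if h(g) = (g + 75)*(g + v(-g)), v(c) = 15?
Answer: 75898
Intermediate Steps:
h(g) = (15 + g)*(75 + g) (h(g) = (g + 75)*(g + 15) = (75 + g)*(15 + g) = (15 + g)*(75 + g))
h(192) - 1*(-20629) = (1125 + 192² + 90*192) - 1*(-20629) = (1125 + 36864 + 17280) + 20629 = 55269 + 20629 = 75898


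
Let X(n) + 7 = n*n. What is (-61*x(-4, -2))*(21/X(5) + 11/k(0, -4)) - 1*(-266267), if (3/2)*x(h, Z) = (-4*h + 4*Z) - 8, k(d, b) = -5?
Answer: 266267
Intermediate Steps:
X(n) = -7 + n² (X(n) = -7 + n*n = -7 + n²)
x(h, Z) = -16/3 - 8*h/3 + 8*Z/3 (x(h, Z) = 2*((-4*h + 4*Z) - 8)/3 = 2*(-8 - 4*h + 4*Z)/3 = -16/3 - 8*h/3 + 8*Z/3)
(-61*x(-4, -2))*(21/X(5) + 11/k(0, -4)) - 1*(-266267) = (-61*(-16/3 - 8/3*(-4) + (8/3)*(-2)))*(21/(-7 + 5²) + 11/(-5)) - 1*(-266267) = (-61*(-16/3 + 32/3 - 16/3))*(21/(-7 + 25) + 11*(-⅕)) + 266267 = (-61*0)*(21/18 - 11/5) + 266267 = 0*(21*(1/18) - 11/5) + 266267 = 0*(7/6 - 11/5) + 266267 = 0*(-31/30) + 266267 = 0 + 266267 = 266267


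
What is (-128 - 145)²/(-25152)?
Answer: -24843/8384 ≈ -2.9631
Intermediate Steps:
(-128 - 145)²/(-25152) = (-273)²*(-1/25152) = 74529*(-1/25152) = -24843/8384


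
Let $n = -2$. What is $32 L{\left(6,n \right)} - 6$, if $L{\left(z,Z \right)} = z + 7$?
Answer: $410$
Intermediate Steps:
$L{\left(z,Z \right)} = 7 + z$
$32 L{\left(6,n \right)} - 6 = 32 \left(7 + 6\right) - 6 = 32 \cdot 13 - 6 = 416 - 6 = 410$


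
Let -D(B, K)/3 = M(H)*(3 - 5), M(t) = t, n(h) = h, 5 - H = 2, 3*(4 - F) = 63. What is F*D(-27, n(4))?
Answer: -306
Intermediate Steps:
F = -17 (F = 4 - ⅓*63 = 4 - 21 = -17)
H = 3 (H = 5 - 1*2 = 5 - 2 = 3)
D(B, K) = 18 (D(B, K) = -9*(3 - 5) = -9*(-2) = -3*(-6) = 18)
F*D(-27, n(4)) = -17*18 = -306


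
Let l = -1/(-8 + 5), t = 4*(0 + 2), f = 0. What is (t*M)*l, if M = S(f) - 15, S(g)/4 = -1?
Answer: -152/3 ≈ -50.667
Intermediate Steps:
S(g) = -4 (S(g) = 4*(-1) = -4)
t = 8 (t = 4*2 = 8)
l = ⅓ (l = -1/(-3) = -1*(-⅓) = ⅓ ≈ 0.33333)
M = -19 (M = -4 - 15 = -19)
(t*M)*l = (8*(-19))*(⅓) = -152*⅓ = -152/3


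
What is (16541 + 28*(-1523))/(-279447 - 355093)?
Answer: 26103/634540 ≈ 0.041137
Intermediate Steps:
(16541 + 28*(-1523))/(-279447 - 355093) = (16541 - 42644)/(-634540) = -26103*(-1/634540) = 26103/634540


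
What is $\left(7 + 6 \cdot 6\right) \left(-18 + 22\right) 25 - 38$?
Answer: $4262$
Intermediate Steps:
$\left(7 + 6 \cdot 6\right) \left(-18 + 22\right) 25 - 38 = \left(7 + 36\right) 4 \cdot 25 - 38 = 43 \cdot 4 \cdot 25 - 38 = 172 \cdot 25 - 38 = 4300 - 38 = 4262$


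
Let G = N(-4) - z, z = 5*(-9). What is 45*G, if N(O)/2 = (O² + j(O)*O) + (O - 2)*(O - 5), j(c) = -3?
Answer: 9405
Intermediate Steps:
N(O) = -6*O + 2*O² + 2*(-5 + O)*(-2 + O) (N(O) = 2*((O² - 3*O) + (O - 2)*(O - 5)) = 2*((O² - 3*O) + (-2 + O)*(-5 + O)) = 2*((O² - 3*O) + (-5 + O)*(-2 + O)) = 2*(O² - 3*O + (-5 + O)*(-2 + O)) = -6*O + 2*O² + 2*(-5 + O)*(-2 + O))
z = -45
G = 209 (G = (20 - 20*(-4) + 4*(-4)²) - 1*(-45) = (20 + 80 + 4*16) + 45 = (20 + 80 + 64) + 45 = 164 + 45 = 209)
45*G = 45*209 = 9405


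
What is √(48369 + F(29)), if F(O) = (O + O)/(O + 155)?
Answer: √102349471/46 ≈ 219.93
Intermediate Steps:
F(O) = 2*O/(155 + O) (F(O) = (2*O)/(155 + O) = 2*O/(155 + O))
√(48369 + F(29)) = √(48369 + 2*29/(155 + 29)) = √(48369 + 2*29/184) = √(48369 + 2*29*(1/184)) = √(48369 + 29/92) = √(4449977/92) = √102349471/46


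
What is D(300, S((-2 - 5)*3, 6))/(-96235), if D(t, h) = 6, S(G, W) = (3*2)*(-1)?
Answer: -6/96235 ≈ -6.2347e-5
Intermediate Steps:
S(G, W) = -6 (S(G, W) = 6*(-1) = -6)
D(300, S((-2 - 5)*3, 6))/(-96235) = 6/(-96235) = 6*(-1/96235) = -6/96235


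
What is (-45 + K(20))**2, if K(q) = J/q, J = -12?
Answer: 51984/25 ≈ 2079.4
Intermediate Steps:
K(q) = -12/q
(-45 + K(20))**2 = (-45 - 12/20)**2 = (-45 - 12*1/20)**2 = (-45 - 3/5)**2 = (-228/5)**2 = 51984/25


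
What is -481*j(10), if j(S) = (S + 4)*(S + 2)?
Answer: -80808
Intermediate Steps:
j(S) = (2 + S)*(4 + S) (j(S) = (4 + S)*(2 + S) = (2 + S)*(4 + S))
-481*j(10) = -481*(8 + 10² + 6*10) = -481*(8 + 100 + 60) = -481*168 = -80808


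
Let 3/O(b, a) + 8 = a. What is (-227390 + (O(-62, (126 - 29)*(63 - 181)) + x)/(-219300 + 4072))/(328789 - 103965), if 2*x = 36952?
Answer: -14373511057379/14211306697792 ≈ -1.0114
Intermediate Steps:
x = 18476 (x = (½)*36952 = 18476)
O(b, a) = 3/(-8 + a)
(-227390 + (O(-62, (126 - 29)*(63 - 181)) + x)/(-219300 + 4072))/(328789 - 103965) = (-227390 + (3/(-8 + (126 - 29)*(63 - 181)) + 18476)/(-219300 + 4072))/(328789 - 103965) = (-227390 + (3/(-8 + 97*(-118)) + 18476)/(-215228))/224824 = (-227390 + (3/(-8 - 11446) + 18476)*(-1/215228))*(1/224824) = (-227390 + (3/(-11454) + 18476)*(-1/215228))*(1/224824) = (-227390 + (3*(-1/11454) + 18476)*(-1/215228))*(1/224824) = (-227390 + (-1/3818 + 18476)*(-1/215228))*(1/224824) = (-227390 + (70541367/3818)*(-1/215228))*(1/224824) = (-227390 - 5426259/63210808)*(1/224824) = -14373511057379/63210808*1/224824 = -14373511057379/14211306697792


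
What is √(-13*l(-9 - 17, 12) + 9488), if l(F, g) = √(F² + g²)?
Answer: √(9488 - 26*√205) ≈ 95.476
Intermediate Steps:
√(-13*l(-9 - 17, 12) + 9488) = √(-13*√((-9 - 17)² + 12²) + 9488) = √(-13*√((-26)² + 144) + 9488) = √(-13*√(676 + 144) + 9488) = √(-26*√205 + 9488) = √(9488 - 26*√205)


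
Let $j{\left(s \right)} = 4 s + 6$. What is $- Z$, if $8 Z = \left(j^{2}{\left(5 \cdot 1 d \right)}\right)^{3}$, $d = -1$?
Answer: $-941192$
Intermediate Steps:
$j{\left(s \right)} = 6 + 4 s$
$Z = 941192$ ($Z = \frac{\left(\left(6 + 4 \cdot 5 \cdot 1 \left(-1\right)\right)^{2}\right)^{3}}{8} = \frac{\left(\left(6 + 4 \cdot 5 \left(-1\right)\right)^{2}\right)^{3}}{8} = \frac{\left(\left(6 + 4 \left(-5\right)\right)^{2}\right)^{3}}{8} = \frac{\left(\left(6 - 20\right)^{2}\right)^{3}}{8} = \frac{\left(\left(-14\right)^{2}\right)^{3}}{8} = \frac{196^{3}}{8} = \frac{1}{8} \cdot 7529536 = 941192$)
$- Z = \left(-1\right) 941192 = -941192$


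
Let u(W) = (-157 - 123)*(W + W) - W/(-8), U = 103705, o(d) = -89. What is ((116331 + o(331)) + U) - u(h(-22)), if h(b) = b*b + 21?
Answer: 4021471/8 ≈ 5.0268e+5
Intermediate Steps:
h(b) = 21 + b**2 (h(b) = b**2 + 21 = 21 + b**2)
u(W) = -4479*W/8 (u(W) = -560*W - W*(-1)/8 = -560*W - (-1)*W/8 = -560*W + W/8 = -4479*W/8)
((116331 + o(331)) + U) - u(h(-22)) = ((116331 - 89) + 103705) - (-4479)*(21 + (-22)**2)/8 = (116242 + 103705) - (-4479)*(21 + 484)/8 = 219947 - (-4479)*505/8 = 219947 - 1*(-2261895/8) = 219947 + 2261895/8 = 4021471/8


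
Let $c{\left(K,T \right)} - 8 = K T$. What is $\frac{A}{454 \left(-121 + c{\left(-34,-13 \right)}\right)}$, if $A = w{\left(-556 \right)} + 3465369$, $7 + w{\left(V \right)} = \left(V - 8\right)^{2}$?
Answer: $\frac{270247}{10669} \approx 25.33$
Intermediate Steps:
$c{\left(K,T \right)} = 8 + K T$
$w{\left(V \right)} = -7 + \left(-8 + V\right)^{2}$ ($w{\left(V \right)} = -7 + \left(V - 8\right)^{2} = -7 + \left(-8 + V\right)^{2}$)
$A = 3783458$ ($A = \left(-7 + \left(-8 - 556\right)^{2}\right) + 3465369 = \left(-7 + \left(-564\right)^{2}\right) + 3465369 = \left(-7 + 318096\right) + 3465369 = 318089 + 3465369 = 3783458$)
$\frac{A}{454 \left(-121 + c{\left(-34,-13 \right)}\right)} = \frac{3783458}{454 \left(-121 + \left(8 - -442\right)\right)} = \frac{3783458}{454 \left(-121 + \left(8 + 442\right)\right)} = \frac{3783458}{454 \left(-121 + 450\right)} = \frac{3783458}{454 \cdot 329} = \frac{3783458}{149366} = 3783458 \cdot \frac{1}{149366} = \frac{270247}{10669}$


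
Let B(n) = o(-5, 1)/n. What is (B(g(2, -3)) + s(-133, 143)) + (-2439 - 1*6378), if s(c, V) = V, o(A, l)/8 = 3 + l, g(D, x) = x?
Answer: -26054/3 ≈ -8684.7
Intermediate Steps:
o(A, l) = 24 + 8*l (o(A, l) = 8*(3 + l) = 24 + 8*l)
B(n) = 32/n (B(n) = (24 + 8*1)/n = (24 + 8)/n = 32/n)
(B(g(2, -3)) + s(-133, 143)) + (-2439 - 1*6378) = (32/(-3) + 143) + (-2439 - 1*6378) = (32*(-⅓) + 143) + (-2439 - 6378) = (-32/3 + 143) - 8817 = 397/3 - 8817 = -26054/3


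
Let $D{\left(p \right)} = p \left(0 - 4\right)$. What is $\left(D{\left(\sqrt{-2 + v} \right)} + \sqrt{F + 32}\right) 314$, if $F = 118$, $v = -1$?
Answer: $1570 \sqrt{6} - 1256 i \sqrt{3} \approx 3845.7 - 2175.5 i$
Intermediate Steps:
$D{\left(p \right)} = - 4 p$ ($D{\left(p \right)} = p \left(-4\right) = - 4 p$)
$\left(D{\left(\sqrt{-2 + v} \right)} + \sqrt{F + 32}\right) 314 = \left(- 4 \sqrt{-2 - 1} + \sqrt{118 + 32}\right) 314 = \left(- 4 \sqrt{-3} + \sqrt{150}\right) 314 = \left(- 4 i \sqrt{3} + 5 \sqrt{6}\right) 314 = \left(5 \sqrt{6} - 4 i \sqrt{3}\right) 314 = 1570 \sqrt{6} - 1256 i \sqrt{3}$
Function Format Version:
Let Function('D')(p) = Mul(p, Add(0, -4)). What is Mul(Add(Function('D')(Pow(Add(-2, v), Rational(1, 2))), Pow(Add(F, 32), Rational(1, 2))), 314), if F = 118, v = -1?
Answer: Add(Mul(1570, Pow(6, Rational(1, 2))), Mul(-1256, I, Pow(3, Rational(1, 2)))) ≈ Add(3845.7, Mul(-2175.5, I))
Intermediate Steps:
Function('D')(p) = Mul(-4, p) (Function('D')(p) = Mul(p, -4) = Mul(-4, p))
Mul(Add(Function('D')(Pow(Add(-2, v), Rational(1, 2))), Pow(Add(F, 32), Rational(1, 2))), 314) = Mul(Add(Mul(-4, Pow(Add(-2, -1), Rational(1, 2))), Pow(Add(118, 32), Rational(1, 2))), 314) = Mul(Add(Mul(-4, Pow(-3, Rational(1, 2))), Pow(150, Rational(1, 2))), 314) = Mul(Add(Mul(-4, Mul(I, Pow(3, Rational(1, 2)))), Mul(5, Pow(6, Rational(1, 2)))), 314) = Mul(Add(Mul(-4, I, Pow(3, Rational(1, 2))), Mul(5, Pow(6, Rational(1, 2)))), 314) = Mul(Add(Mul(5, Pow(6, Rational(1, 2))), Mul(-4, I, Pow(3, Rational(1, 2)))), 314) = Add(Mul(1570, Pow(6, Rational(1, 2))), Mul(-1256, I, Pow(3, Rational(1, 2))))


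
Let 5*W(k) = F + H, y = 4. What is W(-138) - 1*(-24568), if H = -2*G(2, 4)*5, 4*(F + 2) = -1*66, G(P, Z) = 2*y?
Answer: 245483/10 ≈ 24548.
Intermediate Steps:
G(P, Z) = 8 (G(P, Z) = 2*4 = 8)
F = -37/2 (F = -2 + (-1*66)/4 = -2 + (1/4)*(-66) = -2 - 33/2 = -37/2 ≈ -18.500)
H = -80 (H = -2*8*5 = -16*5 = -80)
W(k) = -197/10 (W(k) = (-37/2 - 80)/5 = (1/5)*(-197/2) = -197/10)
W(-138) - 1*(-24568) = -197/10 - 1*(-24568) = -197/10 + 24568 = 245483/10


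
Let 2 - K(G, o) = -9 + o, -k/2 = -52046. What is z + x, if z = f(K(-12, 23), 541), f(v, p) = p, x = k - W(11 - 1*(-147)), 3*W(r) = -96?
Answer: 104665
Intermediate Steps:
k = 104092 (k = -2*(-52046) = 104092)
K(G, o) = 11 - o (K(G, o) = 2 - (-9 + o) = 2 + (9 - o) = 11 - o)
W(r) = -32 (W(r) = (⅓)*(-96) = -32)
x = 104124 (x = 104092 - 1*(-32) = 104092 + 32 = 104124)
z = 541
z + x = 541 + 104124 = 104665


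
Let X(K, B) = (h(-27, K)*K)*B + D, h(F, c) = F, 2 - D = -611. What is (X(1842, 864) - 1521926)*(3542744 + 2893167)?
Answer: -286343263461479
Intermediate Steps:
D = 613 (D = 2 - 1*(-611) = 2 + 611 = 613)
X(K, B) = 613 - 27*B*K (X(K, B) = (-27*K)*B + 613 = -27*B*K + 613 = 613 - 27*B*K)
(X(1842, 864) - 1521926)*(3542744 + 2893167) = ((613 - 27*864*1842) - 1521926)*(3542744 + 2893167) = ((613 - 42970176) - 1521926)*6435911 = (-42969563 - 1521926)*6435911 = -44491489*6435911 = -286343263461479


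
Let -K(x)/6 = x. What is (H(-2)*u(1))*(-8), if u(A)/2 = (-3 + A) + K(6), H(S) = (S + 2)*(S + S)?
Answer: 0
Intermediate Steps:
K(x) = -6*x
H(S) = 2*S*(2 + S) (H(S) = (2 + S)*(2*S) = 2*S*(2 + S))
u(A) = -78 + 2*A (u(A) = 2*((-3 + A) - 6*6) = 2*((-3 + A) - 36) = 2*(-39 + A) = -78 + 2*A)
(H(-2)*u(1))*(-8) = ((2*(-2)*(2 - 2))*(-78 + 2*1))*(-8) = ((2*(-2)*0)*(-78 + 2))*(-8) = (0*(-76))*(-8) = 0*(-8) = 0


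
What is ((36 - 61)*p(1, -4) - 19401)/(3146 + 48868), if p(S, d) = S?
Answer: -9713/26007 ≈ -0.37348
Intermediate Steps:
((36 - 61)*p(1, -4) - 19401)/(3146 + 48868) = ((36 - 61)*1 - 19401)/(3146 + 48868) = (-25*1 - 19401)/52014 = (-25 - 19401)*(1/52014) = -19426*1/52014 = -9713/26007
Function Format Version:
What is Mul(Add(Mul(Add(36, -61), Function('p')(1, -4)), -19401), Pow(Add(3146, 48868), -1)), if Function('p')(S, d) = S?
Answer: Rational(-9713, 26007) ≈ -0.37348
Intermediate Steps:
Mul(Add(Mul(Add(36, -61), Function('p')(1, -4)), -19401), Pow(Add(3146, 48868), -1)) = Mul(Add(Mul(Add(36, -61), 1), -19401), Pow(Add(3146, 48868), -1)) = Mul(Add(Mul(-25, 1), -19401), Pow(52014, -1)) = Mul(Add(-25, -19401), Rational(1, 52014)) = Mul(-19426, Rational(1, 52014)) = Rational(-9713, 26007)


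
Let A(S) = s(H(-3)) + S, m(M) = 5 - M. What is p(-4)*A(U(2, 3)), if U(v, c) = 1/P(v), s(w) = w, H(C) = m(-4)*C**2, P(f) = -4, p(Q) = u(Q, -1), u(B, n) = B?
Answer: -323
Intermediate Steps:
p(Q) = Q
H(C) = 9*C**2 (H(C) = (5 - 1*(-4))*C**2 = (5 + 4)*C**2 = 9*C**2)
U(v, c) = -1/4 (U(v, c) = 1/(-4) = -1/4)
A(S) = 81 + S (A(S) = 9*(-3)**2 + S = 9*9 + S = 81 + S)
p(-4)*A(U(2, 3)) = -4*(81 - 1/4) = -4*323/4 = -323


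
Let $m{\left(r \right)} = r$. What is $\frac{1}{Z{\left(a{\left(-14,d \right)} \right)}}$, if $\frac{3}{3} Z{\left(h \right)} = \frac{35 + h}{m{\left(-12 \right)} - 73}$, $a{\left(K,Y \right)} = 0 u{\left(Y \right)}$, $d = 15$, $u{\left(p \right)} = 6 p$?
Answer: $- \frac{17}{7} \approx -2.4286$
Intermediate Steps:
$a{\left(K,Y \right)} = 0$ ($a{\left(K,Y \right)} = 0 \cdot 6 Y = 0$)
$Z{\left(h \right)} = - \frac{7}{17} - \frac{h}{85}$ ($Z{\left(h \right)} = \frac{35 + h}{-12 - 73} = \frac{35 + h}{-85} = \left(35 + h\right) \left(- \frac{1}{85}\right) = - \frac{7}{17} - \frac{h}{85}$)
$\frac{1}{Z{\left(a{\left(-14,d \right)} \right)}} = \frac{1}{- \frac{7}{17} - 0} = \frac{1}{- \frac{7}{17} + 0} = \frac{1}{- \frac{7}{17}} = - \frac{17}{7}$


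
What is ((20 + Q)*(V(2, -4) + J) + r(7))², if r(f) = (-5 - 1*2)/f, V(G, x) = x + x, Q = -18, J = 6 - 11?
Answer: 729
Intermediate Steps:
J = -5
V(G, x) = 2*x
r(f) = -7/f (r(f) = (-5 - 2)/f = -7/f)
((20 + Q)*(V(2, -4) + J) + r(7))² = ((20 - 18)*(2*(-4) - 5) - 7/7)² = (2*(-8 - 5) - 7*⅐)² = (2*(-13) - 1)² = (-26 - 1)² = (-27)² = 729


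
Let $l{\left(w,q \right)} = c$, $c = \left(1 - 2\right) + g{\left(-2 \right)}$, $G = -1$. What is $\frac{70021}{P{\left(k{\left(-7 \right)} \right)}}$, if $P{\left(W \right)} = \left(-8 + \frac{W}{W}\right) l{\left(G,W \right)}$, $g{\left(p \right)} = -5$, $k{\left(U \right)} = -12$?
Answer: $\frac{10003}{6} \approx 1667.2$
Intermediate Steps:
$c = -6$ ($c = \left(1 - 2\right) - 5 = -1 - 5 = -6$)
$l{\left(w,q \right)} = -6$
$P{\left(W \right)} = 42$ ($P{\left(W \right)} = \left(-8 + \frac{W}{W}\right) \left(-6\right) = \left(-8 + 1\right) \left(-6\right) = \left(-7\right) \left(-6\right) = 42$)
$\frac{70021}{P{\left(k{\left(-7 \right)} \right)}} = \frac{70021}{42} = 70021 \cdot \frac{1}{42} = \frac{10003}{6}$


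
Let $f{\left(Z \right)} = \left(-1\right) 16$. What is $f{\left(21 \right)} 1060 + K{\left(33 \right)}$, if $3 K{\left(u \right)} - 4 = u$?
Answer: $- \frac{50843}{3} \approx -16948.0$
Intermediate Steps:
$f{\left(Z \right)} = -16$
$K{\left(u \right)} = \frac{4}{3} + \frac{u}{3}$
$f{\left(21 \right)} 1060 + K{\left(33 \right)} = \left(-16\right) 1060 + \left(\frac{4}{3} + \frac{1}{3} \cdot 33\right) = -16960 + \left(\frac{4}{3} + 11\right) = -16960 + \frac{37}{3} = - \frac{50843}{3}$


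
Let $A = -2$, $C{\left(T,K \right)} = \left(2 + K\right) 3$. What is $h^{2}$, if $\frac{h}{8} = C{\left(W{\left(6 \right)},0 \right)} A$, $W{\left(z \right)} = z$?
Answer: $9216$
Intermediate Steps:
$C{\left(T,K \right)} = 6 + 3 K$
$h = -96$ ($h = 8 \left(6 + 3 \cdot 0\right) \left(-2\right) = 8 \left(6 + 0\right) \left(-2\right) = 8 \cdot 6 \left(-2\right) = 8 \left(-12\right) = -96$)
$h^{2} = \left(-96\right)^{2} = 9216$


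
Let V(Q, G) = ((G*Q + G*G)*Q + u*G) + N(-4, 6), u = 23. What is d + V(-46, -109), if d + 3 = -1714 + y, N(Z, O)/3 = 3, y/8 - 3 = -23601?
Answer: -970169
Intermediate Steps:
y = -188784 (y = 24 + 8*(-23601) = 24 - 188808 = -188784)
N(Z, O) = 9 (N(Z, O) = 3*3 = 9)
d = -190501 (d = -3 + (-1714 - 188784) = -3 - 190498 = -190501)
V(Q, G) = 9 + 23*G + Q*(G**2 + G*Q) (V(Q, G) = ((G*Q + G*G)*Q + 23*G) + 9 = ((G*Q + G**2)*Q + 23*G) + 9 = ((G**2 + G*Q)*Q + 23*G) + 9 = (Q*(G**2 + G*Q) + 23*G) + 9 = (23*G + Q*(G**2 + G*Q)) + 9 = 9 + 23*G + Q*(G**2 + G*Q))
d + V(-46, -109) = -190501 + (9 + 23*(-109) - 109*(-46)**2 - 46*(-109)**2) = -190501 + (9 - 2507 - 109*2116 - 46*11881) = -190501 + (9 - 2507 - 230644 - 546526) = -190501 - 779668 = -970169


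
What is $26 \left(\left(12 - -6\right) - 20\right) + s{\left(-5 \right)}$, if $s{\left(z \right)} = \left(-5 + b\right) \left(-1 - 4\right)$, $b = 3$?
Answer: $-42$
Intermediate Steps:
$s{\left(z \right)} = 10$ ($s{\left(z \right)} = \left(-5 + 3\right) \left(-1 - 4\right) = \left(-2\right) \left(-5\right) = 10$)
$26 \left(\left(12 - -6\right) - 20\right) + s{\left(-5 \right)} = 26 \left(\left(12 - -6\right) - 20\right) + 10 = 26 \left(\left(12 + 6\right) - 20\right) + 10 = 26 \left(18 - 20\right) + 10 = 26 \left(-2\right) + 10 = -52 + 10 = -42$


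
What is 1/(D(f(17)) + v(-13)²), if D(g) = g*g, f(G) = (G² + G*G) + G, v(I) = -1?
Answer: 1/354026 ≈ 2.8247e-6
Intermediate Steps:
f(G) = G + 2*G² (f(G) = (G² + G²) + G = 2*G² + G = G + 2*G²)
D(g) = g²
1/(D(f(17)) + v(-13)²) = 1/((17*(1 + 2*17))² + (-1)²) = 1/((17*(1 + 34))² + 1) = 1/((17*35)² + 1) = 1/(595² + 1) = 1/(354025 + 1) = 1/354026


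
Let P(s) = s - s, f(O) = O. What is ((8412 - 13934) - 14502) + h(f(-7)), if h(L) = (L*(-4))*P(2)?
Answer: -20024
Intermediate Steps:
P(s) = 0
h(L) = 0 (h(L) = (L*(-4))*0 = -4*L*0 = 0)
((8412 - 13934) - 14502) + h(f(-7)) = ((8412 - 13934) - 14502) + 0 = (-5522 - 14502) + 0 = -20024 + 0 = -20024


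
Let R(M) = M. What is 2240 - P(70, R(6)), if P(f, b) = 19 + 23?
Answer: 2198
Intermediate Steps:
P(f, b) = 42
2240 - P(70, R(6)) = 2240 - 1*42 = 2240 - 42 = 2198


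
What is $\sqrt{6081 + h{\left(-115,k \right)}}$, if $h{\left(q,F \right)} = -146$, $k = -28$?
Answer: $\sqrt{5935} \approx 77.039$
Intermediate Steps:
$\sqrt{6081 + h{\left(-115,k \right)}} = \sqrt{6081 - 146} = \sqrt{5935}$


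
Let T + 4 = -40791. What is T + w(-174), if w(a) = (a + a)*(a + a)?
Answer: 80309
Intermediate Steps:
T = -40795 (T = -4 - 40791 = -40795)
w(a) = 4*a² (w(a) = (2*a)*(2*a) = 4*a²)
T + w(-174) = -40795 + 4*(-174)² = -40795 + 4*30276 = -40795 + 121104 = 80309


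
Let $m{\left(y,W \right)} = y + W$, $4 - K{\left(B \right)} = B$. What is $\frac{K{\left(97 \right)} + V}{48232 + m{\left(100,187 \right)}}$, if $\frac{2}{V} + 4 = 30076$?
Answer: $- \frac{1398347}{729531684} \approx -0.0019168$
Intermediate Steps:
$V = \frac{1}{15036}$ ($V = \frac{2}{-4 + 30076} = \frac{2}{30072} = 2 \cdot \frac{1}{30072} = \frac{1}{15036} \approx 6.6507 \cdot 10^{-5}$)
$K{\left(B \right)} = 4 - B$
$m{\left(y,W \right)} = W + y$
$\frac{K{\left(97 \right)} + V}{48232 + m{\left(100,187 \right)}} = \frac{\left(4 - 97\right) + \frac{1}{15036}}{48232 + \left(187 + 100\right)} = \frac{\left(4 - 97\right) + \frac{1}{15036}}{48232 + 287} = \frac{-93 + \frac{1}{15036}}{48519} = \left(- \frac{1398347}{15036}\right) \frac{1}{48519} = - \frac{1398347}{729531684}$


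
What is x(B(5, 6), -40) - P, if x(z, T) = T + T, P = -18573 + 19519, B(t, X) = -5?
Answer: -1026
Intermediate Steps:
P = 946
x(z, T) = 2*T
x(B(5, 6), -40) - P = 2*(-40) - 1*946 = -80 - 946 = -1026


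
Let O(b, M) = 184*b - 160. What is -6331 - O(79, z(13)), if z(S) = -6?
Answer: -20707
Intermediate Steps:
O(b, M) = -160 + 184*b
-6331 - O(79, z(13)) = -6331 - (-160 + 184*79) = -6331 - (-160 + 14536) = -6331 - 1*14376 = -6331 - 14376 = -20707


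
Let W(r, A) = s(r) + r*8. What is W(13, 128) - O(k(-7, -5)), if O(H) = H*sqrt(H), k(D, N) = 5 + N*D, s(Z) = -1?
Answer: 103 - 80*sqrt(10) ≈ -149.98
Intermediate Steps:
k(D, N) = 5 + D*N
O(H) = H**(3/2)
W(r, A) = -1 + 8*r (W(r, A) = -1 + r*8 = -1 + 8*r)
W(13, 128) - O(k(-7, -5)) = (-1 + 8*13) - (5 - 7*(-5))**(3/2) = (-1 + 104) - (5 + 35)**(3/2) = 103 - 40**(3/2) = 103 - 80*sqrt(10)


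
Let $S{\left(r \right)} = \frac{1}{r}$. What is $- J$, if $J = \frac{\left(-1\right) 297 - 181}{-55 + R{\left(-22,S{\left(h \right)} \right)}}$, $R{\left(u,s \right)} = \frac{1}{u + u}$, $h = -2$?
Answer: $- \frac{21032}{2421} \approx -8.6873$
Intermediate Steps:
$R{\left(u,s \right)} = \frac{1}{2 u}$
$J = \frac{21032}{2421}$ ($J = \frac{\left(-1\right) 297 - 181}{-55 + \frac{1}{2 \left(-22\right)}} = \frac{-297 - 181}{-55 + \frac{1}{2} \left(- \frac{1}{22}\right)} = - \frac{478}{-55 - \frac{1}{44}} = - \frac{478}{- \frac{2421}{44}} = \left(-478\right) \left(- \frac{44}{2421}\right) = \frac{21032}{2421} \approx 8.6873$)
$- J = \left(-1\right) \frac{21032}{2421} = - \frac{21032}{2421}$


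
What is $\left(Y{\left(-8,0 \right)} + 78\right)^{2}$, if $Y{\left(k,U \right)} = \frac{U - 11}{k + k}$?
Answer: $\frac{1585081}{256} \approx 6191.7$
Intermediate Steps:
$Y{\left(k,U \right)} = \frac{-11 + U}{2 k}$
$\left(Y{\left(-8,0 \right)} + 78\right)^{2} = \left(\frac{-11 + 0}{2 \left(-8\right)} + 78\right)^{2} = \left(\frac{1}{2} \left(- \frac{1}{8}\right) \left(-11\right) + 78\right)^{2} = \left(\frac{11}{16} + 78\right)^{2} = \left(\frac{1259}{16}\right)^{2} = \frac{1585081}{256}$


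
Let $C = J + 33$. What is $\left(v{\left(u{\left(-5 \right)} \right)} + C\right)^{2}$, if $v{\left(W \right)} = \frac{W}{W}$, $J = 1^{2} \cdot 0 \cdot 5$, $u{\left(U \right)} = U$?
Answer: $1156$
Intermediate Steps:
$J = 0$ ($J = 1 \cdot 0 \cdot 5 = 0 \cdot 5 = 0$)
$v{\left(W \right)} = 1$
$C = 33$ ($C = 0 + 33 = 33$)
$\left(v{\left(u{\left(-5 \right)} \right)} + C\right)^{2} = \left(1 + 33\right)^{2} = 34^{2} = 1156$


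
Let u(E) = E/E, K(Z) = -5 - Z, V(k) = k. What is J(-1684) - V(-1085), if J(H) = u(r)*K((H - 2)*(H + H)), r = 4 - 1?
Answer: -5677368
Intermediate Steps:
r = 3
u(E) = 1
J(H) = -5 - 2*H*(-2 + H) (J(H) = 1*(-5 - (H - 2)*(H + H)) = 1*(-5 - (-2 + H)*2*H) = 1*(-5 - 2*H*(-2 + H)) = -5 - 2*H*(-2 + H))
J(-1684) - V(-1085) = (-5 - 2*(-1684)*(-2 - 1684)) - 1*(-1085) = (-5 - 2*(-1684)*(-1686)) + 1085 = (-5 - 5678448) + 1085 = -5678453 + 1085 = -5677368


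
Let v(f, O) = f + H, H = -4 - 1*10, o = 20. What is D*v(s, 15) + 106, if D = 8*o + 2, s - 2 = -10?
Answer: -3458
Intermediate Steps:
s = -8 (s = 2 - 10 = -8)
H = -14 (H = -4 - 10 = -14)
D = 162 (D = 8*20 + 2 = 160 + 2 = 162)
v(f, O) = -14 + f (v(f, O) = f - 14 = -14 + f)
D*v(s, 15) + 106 = 162*(-14 - 8) + 106 = 162*(-22) + 106 = -3564 + 106 = -3458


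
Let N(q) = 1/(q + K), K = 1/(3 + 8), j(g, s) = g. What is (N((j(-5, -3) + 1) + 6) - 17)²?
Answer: 144400/529 ≈ 272.97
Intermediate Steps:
K = 1/11 ≈ 0.090909
N(q) = 1/(1/11 + q) (N(q) = 1/(q + 1/11) = 1/(1/11 + q))
(N((j(-5, -3) + 1) + 6) - 17)² = (11/(1 + 11*((-5 + 1) + 6)) - 17)² = (11/(1 + 11*(-4 + 6)) - 17)² = (11/(1 + 11*2) - 17)² = (11/(1 + 22) - 17)² = (11/23 - 17)² = (-380/23)² = 144400/529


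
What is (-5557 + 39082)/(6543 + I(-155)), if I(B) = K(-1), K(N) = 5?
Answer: 33525/6548 ≈ 5.1199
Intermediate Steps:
I(B) = 5
(-5557 + 39082)/(6543 + I(-155)) = (-5557 + 39082)/(6543 + 5) = 33525/6548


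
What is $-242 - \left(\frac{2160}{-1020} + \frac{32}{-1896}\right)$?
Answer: $- \frac{966418}{4029} \approx -239.87$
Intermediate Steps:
$-242 - \left(\frac{2160}{-1020} + \frac{32}{-1896}\right) = -242 - \left(2160 \left(- \frac{1}{1020}\right) + 32 \left(- \frac{1}{1896}\right)\right) = -242 - \left(- \frac{36}{17} - \frac{4}{237}\right) = -242 - - \frac{8600}{4029} = -242 + \frac{8600}{4029} = - \frac{966418}{4029}$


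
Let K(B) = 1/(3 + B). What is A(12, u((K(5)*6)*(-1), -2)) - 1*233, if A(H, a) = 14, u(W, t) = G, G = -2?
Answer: -219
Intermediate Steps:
u(W, t) = -2
A(12, u((K(5)*6)*(-1), -2)) - 1*233 = 14 - 1*233 = 14 - 233 = -219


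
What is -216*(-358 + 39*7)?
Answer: 18360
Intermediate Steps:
-216*(-358 + 39*7) = -216*(-358 + 273) = -216*(-85) = 18360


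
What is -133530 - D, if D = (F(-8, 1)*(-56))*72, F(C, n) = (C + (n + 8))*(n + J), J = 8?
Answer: -97242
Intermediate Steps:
F(C, n) = (8 + n)*(8 + C + n) (F(C, n) = (C + (n + 8))*(n + 8) = (C + (8 + n))*(8 + n) = (8 + C + n)*(8 + n) = (8 + n)*(8 + C + n))
D = -36288 (D = ((64 + 1² + 8*(-8) + 16*1 - 8*1)*(-56))*72 = ((64 + 1 - 64 + 16 - 8)*(-56))*72 = (9*(-56))*72 = -504*72 = -36288)
-133530 - D = -133530 - 1*(-36288) = -133530 + 36288 = -97242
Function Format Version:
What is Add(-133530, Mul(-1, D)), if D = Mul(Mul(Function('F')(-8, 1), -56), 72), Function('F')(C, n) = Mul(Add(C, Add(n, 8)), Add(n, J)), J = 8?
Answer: -97242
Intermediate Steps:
Function('F')(C, n) = Mul(Add(8, n), Add(8, C, n)) (Function('F')(C, n) = Mul(Add(C, Add(n, 8)), Add(n, 8)) = Mul(Add(C, Add(8, n)), Add(8, n)) = Mul(Add(8, C, n), Add(8, n)) = Mul(Add(8, n), Add(8, C, n)))
D = -36288 (D = Mul(Mul(Add(64, Pow(1, 2), Mul(8, -8), Mul(16, 1), Mul(-8, 1)), -56), 72) = Mul(Mul(Add(64, 1, -64, 16, -8), -56), 72) = Mul(Mul(9, -56), 72) = Mul(-504, 72) = -36288)
Add(-133530, Mul(-1, D)) = Add(-133530, Mul(-1, -36288)) = Add(-133530, 36288) = -97242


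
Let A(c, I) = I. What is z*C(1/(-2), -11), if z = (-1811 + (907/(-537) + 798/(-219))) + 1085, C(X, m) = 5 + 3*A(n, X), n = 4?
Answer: -200682853/78402 ≈ -2559.7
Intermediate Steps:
C(X, m) = 5 + 3*X
z = -28668979/39201 (z = (-1811 + (907*(-1/537) + 798*(-1/219))) + 1085 = (-1811 + (-907/537 - 266/73)) + 1085 = (-1811 - 209053/39201) + 1085 = -71202064/39201 + 1085 = -28668979/39201 ≈ -731.33)
z*C(1/(-2), -11) = -28668979*(5 + 3/(-2))/39201 = -28668979*(5 + 3*(-½))/39201 = -28668979*(5 - 3/2)/39201 = -28668979/39201*7/2 = -200682853/78402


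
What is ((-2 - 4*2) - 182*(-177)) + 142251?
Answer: 174455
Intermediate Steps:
((-2 - 4*2) - 182*(-177)) + 142251 = ((-2 - 8) + 32214) + 142251 = (-10 + 32214) + 142251 = 32204 + 142251 = 174455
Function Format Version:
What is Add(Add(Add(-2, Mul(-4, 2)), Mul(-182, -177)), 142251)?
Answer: 174455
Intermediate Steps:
Add(Add(Add(-2, Mul(-4, 2)), Mul(-182, -177)), 142251) = Add(Add(Add(-2, -8), 32214), 142251) = Add(Add(-10, 32214), 142251) = Add(32204, 142251) = 174455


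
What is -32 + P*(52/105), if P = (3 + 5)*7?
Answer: -64/15 ≈ -4.2667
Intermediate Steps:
P = 56 (P = 8*7 = 56)
-32 + P*(52/105) = -32 + 56*(52/105) = -32 + 416/15 = -64/15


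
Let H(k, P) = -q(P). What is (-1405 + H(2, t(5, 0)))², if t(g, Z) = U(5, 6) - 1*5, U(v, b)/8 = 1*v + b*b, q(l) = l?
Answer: 2985984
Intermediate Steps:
U(v, b) = 8*v + 8*b² (U(v, b) = 8*(1*v + b*b) = 8*(v + b²) = 8*v + 8*b²)
t(g, Z) = 323 (t(g, Z) = (8*5 + 8*6²) - 1*5 = (40 + 8*36) - 5 = (40 + 288) - 5 = 328 - 5 = 323)
H(k, P) = -P
(-1405 + H(2, t(5, 0)))² = (-1405 - 1*323)² = (-1405 - 323)² = (-1728)² = 2985984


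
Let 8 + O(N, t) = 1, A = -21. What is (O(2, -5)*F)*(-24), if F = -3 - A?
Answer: 3024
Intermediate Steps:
O(N, t) = -7 (O(N, t) = -8 + 1 = -7)
F = 18 (F = -3 - 1*(-21) = -3 + 21 = 18)
(O(2, -5)*F)*(-24) = -7*18*(-24) = -126*(-24) = 3024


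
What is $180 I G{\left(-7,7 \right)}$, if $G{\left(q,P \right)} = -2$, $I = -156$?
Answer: $56160$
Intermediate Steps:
$180 I G{\left(-7,7 \right)} = 180 \left(-156\right) \left(-2\right) = \left(-28080\right) \left(-2\right) = 56160$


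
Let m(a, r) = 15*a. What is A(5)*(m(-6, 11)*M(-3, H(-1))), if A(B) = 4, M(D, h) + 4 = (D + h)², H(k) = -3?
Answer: -11520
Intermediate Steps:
M(D, h) = -4 + (D + h)²
A(5)*(m(-6, 11)*M(-3, H(-1))) = 4*((15*(-6))*(-4 + (-3 - 3)²)) = 4*(-90*(-4 + (-6)²)) = 4*(-90*(-4 + 36)) = 4*(-90*32) = 4*(-2880) = -11520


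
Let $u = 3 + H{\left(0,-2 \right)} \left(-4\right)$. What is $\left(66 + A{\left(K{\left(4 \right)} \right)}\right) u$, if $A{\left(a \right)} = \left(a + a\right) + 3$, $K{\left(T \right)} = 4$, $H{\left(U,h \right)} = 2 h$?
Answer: $1463$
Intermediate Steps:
$u = 19$ ($u = 3 + 2 \left(-2\right) \left(-4\right) = 3 - -16 = 3 + 16 = 19$)
$A{\left(a \right)} = 3 + 2 a$ ($A{\left(a \right)} = 2 a + 3 = 3 + 2 a$)
$\left(66 + A{\left(K{\left(4 \right)} \right)}\right) u = \left(66 + \left(3 + 2 \cdot 4\right)\right) 19 = \left(66 + \left(3 + 8\right)\right) 19 = \left(66 + 11\right) 19 = 77 \cdot 19 = 1463$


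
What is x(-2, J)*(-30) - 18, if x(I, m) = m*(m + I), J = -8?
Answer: -2418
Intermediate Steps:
x(I, m) = m*(I + m)
x(-2, J)*(-30) - 18 = -8*(-2 - 8)*(-30) - 18 = -8*(-10)*(-30) - 18 = 80*(-30) - 18 = -2400 - 18 = -2418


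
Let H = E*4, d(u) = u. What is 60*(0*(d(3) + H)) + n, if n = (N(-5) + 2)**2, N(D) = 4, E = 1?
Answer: 36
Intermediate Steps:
H = 4 (H = 1*4 = 4)
n = 36 (n = (4 + 2)**2 = 6**2 = 36)
60*(0*(d(3) + H)) + n = 60*(0*(3 + 4)) + 36 = 60*(0*7) + 36 = 60*0 + 36 = 0 + 36 = 36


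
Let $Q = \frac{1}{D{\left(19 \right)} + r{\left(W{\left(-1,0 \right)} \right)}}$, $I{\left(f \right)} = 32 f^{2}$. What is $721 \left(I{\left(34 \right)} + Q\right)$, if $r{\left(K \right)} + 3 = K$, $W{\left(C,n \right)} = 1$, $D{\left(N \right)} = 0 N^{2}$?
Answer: $\frac{53341743}{2} \approx 2.6671 \cdot 10^{7}$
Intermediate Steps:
$D{\left(N \right)} = 0$
$r{\left(K \right)} = -3 + K$
$Q = - \frac{1}{2}$ ($Q = \frac{1}{0 + \left(-3 + 1\right)} = \frac{1}{0 - 2} = \frac{1}{-2} = - \frac{1}{2} \approx -0.5$)
$721 \left(I{\left(34 \right)} + Q\right) = 721 \left(32 \cdot 34^{2} - \frac{1}{2}\right) = 721 \left(32 \cdot 1156 - \frac{1}{2}\right) = 721 \left(36992 - \frac{1}{2}\right) = 721 \cdot \frac{73983}{2} = \frac{53341743}{2}$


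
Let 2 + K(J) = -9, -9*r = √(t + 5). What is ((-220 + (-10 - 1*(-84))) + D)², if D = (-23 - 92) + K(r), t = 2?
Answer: 73984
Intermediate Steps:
r = -√7/9 (r = -√(2 + 5)/9 = -√7/9 ≈ -0.29397)
K(J) = -11 (K(J) = -2 - 9 = -11)
D = -126 (D = (-23 - 92) - 11 = -115 - 11 = -126)
((-220 + (-10 - 1*(-84))) + D)² = ((-220 + (-10 - 1*(-84))) - 126)² = ((-220 + (-10 + 84)) - 126)² = ((-220 + 74) - 126)² = (-146 - 126)² = (-272)² = 73984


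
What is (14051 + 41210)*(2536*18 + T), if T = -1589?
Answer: 2434744399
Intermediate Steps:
(14051 + 41210)*(2536*18 + T) = (14051 + 41210)*(2536*18 - 1589) = 55261*(45648 - 1589) = 55261*44059 = 2434744399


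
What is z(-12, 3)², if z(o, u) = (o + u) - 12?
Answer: 441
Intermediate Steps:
z(o, u) = -12 + o + u
z(-12, 3)² = (-12 - 12 + 3)² = (-21)² = 441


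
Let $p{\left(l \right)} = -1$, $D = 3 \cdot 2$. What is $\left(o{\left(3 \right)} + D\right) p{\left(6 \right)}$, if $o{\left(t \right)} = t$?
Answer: $-9$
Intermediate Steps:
$D = 6$
$\left(o{\left(3 \right)} + D\right) p{\left(6 \right)} = \left(3 + 6\right) \left(-1\right) = 9 \left(-1\right) = -9$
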